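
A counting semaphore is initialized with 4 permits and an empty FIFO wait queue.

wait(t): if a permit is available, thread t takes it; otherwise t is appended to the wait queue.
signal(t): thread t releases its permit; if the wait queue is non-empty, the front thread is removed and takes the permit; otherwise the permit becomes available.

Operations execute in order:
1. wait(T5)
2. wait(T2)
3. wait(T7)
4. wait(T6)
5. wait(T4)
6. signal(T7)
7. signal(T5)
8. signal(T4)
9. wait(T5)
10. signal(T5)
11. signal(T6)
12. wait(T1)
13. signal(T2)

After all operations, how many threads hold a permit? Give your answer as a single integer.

Step 1: wait(T5) -> count=3 queue=[] holders={T5}
Step 2: wait(T2) -> count=2 queue=[] holders={T2,T5}
Step 3: wait(T7) -> count=1 queue=[] holders={T2,T5,T7}
Step 4: wait(T6) -> count=0 queue=[] holders={T2,T5,T6,T7}
Step 5: wait(T4) -> count=0 queue=[T4] holders={T2,T5,T6,T7}
Step 6: signal(T7) -> count=0 queue=[] holders={T2,T4,T5,T6}
Step 7: signal(T5) -> count=1 queue=[] holders={T2,T4,T6}
Step 8: signal(T4) -> count=2 queue=[] holders={T2,T6}
Step 9: wait(T5) -> count=1 queue=[] holders={T2,T5,T6}
Step 10: signal(T5) -> count=2 queue=[] holders={T2,T6}
Step 11: signal(T6) -> count=3 queue=[] holders={T2}
Step 12: wait(T1) -> count=2 queue=[] holders={T1,T2}
Step 13: signal(T2) -> count=3 queue=[] holders={T1}
Final holders: {T1} -> 1 thread(s)

Answer: 1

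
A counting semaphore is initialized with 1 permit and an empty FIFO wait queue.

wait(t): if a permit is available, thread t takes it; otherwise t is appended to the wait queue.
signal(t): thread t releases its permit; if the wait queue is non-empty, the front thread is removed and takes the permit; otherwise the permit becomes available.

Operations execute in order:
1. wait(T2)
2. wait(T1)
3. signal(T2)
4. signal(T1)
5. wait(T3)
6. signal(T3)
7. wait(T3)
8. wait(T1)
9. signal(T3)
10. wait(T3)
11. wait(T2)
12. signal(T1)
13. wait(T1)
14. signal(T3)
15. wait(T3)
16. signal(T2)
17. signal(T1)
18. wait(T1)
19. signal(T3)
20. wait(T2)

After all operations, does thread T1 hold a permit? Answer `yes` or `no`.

Step 1: wait(T2) -> count=0 queue=[] holders={T2}
Step 2: wait(T1) -> count=0 queue=[T1] holders={T2}
Step 3: signal(T2) -> count=0 queue=[] holders={T1}
Step 4: signal(T1) -> count=1 queue=[] holders={none}
Step 5: wait(T3) -> count=0 queue=[] holders={T3}
Step 6: signal(T3) -> count=1 queue=[] holders={none}
Step 7: wait(T3) -> count=0 queue=[] holders={T3}
Step 8: wait(T1) -> count=0 queue=[T1] holders={T3}
Step 9: signal(T3) -> count=0 queue=[] holders={T1}
Step 10: wait(T3) -> count=0 queue=[T3] holders={T1}
Step 11: wait(T2) -> count=0 queue=[T3,T2] holders={T1}
Step 12: signal(T1) -> count=0 queue=[T2] holders={T3}
Step 13: wait(T1) -> count=0 queue=[T2,T1] holders={T3}
Step 14: signal(T3) -> count=0 queue=[T1] holders={T2}
Step 15: wait(T3) -> count=0 queue=[T1,T3] holders={T2}
Step 16: signal(T2) -> count=0 queue=[T3] holders={T1}
Step 17: signal(T1) -> count=0 queue=[] holders={T3}
Step 18: wait(T1) -> count=0 queue=[T1] holders={T3}
Step 19: signal(T3) -> count=0 queue=[] holders={T1}
Step 20: wait(T2) -> count=0 queue=[T2] holders={T1}
Final holders: {T1} -> T1 in holders

Answer: yes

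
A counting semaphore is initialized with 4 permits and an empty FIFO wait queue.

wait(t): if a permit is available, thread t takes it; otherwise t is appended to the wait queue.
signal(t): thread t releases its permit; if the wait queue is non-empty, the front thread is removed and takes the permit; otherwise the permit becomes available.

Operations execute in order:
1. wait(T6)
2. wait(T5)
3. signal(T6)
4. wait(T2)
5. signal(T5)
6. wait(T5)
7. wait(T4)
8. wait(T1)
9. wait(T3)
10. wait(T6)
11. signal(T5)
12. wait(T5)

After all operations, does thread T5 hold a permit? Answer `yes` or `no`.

Step 1: wait(T6) -> count=3 queue=[] holders={T6}
Step 2: wait(T5) -> count=2 queue=[] holders={T5,T6}
Step 3: signal(T6) -> count=3 queue=[] holders={T5}
Step 4: wait(T2) -> count=2 queue=[] holders={T2,T5}
Step 5: signal(T5) -> count=3 queue=[] holders={T2}
Step 6: wait(T5) -> count=2 queue=[] holders={T2,T5}
Step 7: wait(T4) -> count=1 queue=[] holders={T2,T4,T5}
Step 8: wait(T1) -> count=0 queue=[] holders={T1,T2,T4,T5}
Step 9: wait(T3) -> count=0 queue=[T3] holders={T1,T2,T4,T5}
Step 10: wait(T6) -> count=0 queue=[T3,T6] holders={T1,T2,T4,T5}
Step 11: signal(T5) -> count=0 queue=[T6] holders={T1,T2,T3,T4}
Step 12: wait(T5) -> count=0 queue=[T6,T5] holders={T1,T2,T3,T4}
Final holders: {T1,T2,T3,T4} -> T5 not in holders

Answer: no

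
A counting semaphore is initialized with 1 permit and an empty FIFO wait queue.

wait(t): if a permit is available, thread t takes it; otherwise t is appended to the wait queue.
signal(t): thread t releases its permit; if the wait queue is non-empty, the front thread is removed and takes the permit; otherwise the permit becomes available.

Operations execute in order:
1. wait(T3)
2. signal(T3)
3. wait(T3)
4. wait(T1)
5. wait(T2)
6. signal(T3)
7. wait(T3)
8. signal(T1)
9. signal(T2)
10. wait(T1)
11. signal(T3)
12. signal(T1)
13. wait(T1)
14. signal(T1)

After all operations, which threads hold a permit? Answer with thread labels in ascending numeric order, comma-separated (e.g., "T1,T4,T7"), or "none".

Answer: none

Derivation:
Step 1: wait(T3) -> count=0 queue=[] holders={T3}
Step 2: signal(T3) -> count=1 queue=[] holders={none}
Step 3: wait(T3) -> count=0 queue=[] holders={T3}
Step 4: wait(T1) -> count=0 queue=[T1] holders={T3}
Step 5: wait(T2) -> count=0 queue=[T1,T2] holders={T3}
Step 6: signal(T3) -> count=0 queue=[T2] holders={T1}
Step 7: wait(T3) -> count=0 queue=[T2,T3] holders={T1}
Step 8: signal(T1) -> count=0 queue=[T3] holders={T2}
Step 9: signal(T2) -> count=0 queue=[] holders={T3}
Step 10: wait(T1) -> count=0 queue=[T1] holders={T3}
Step 11: signal(T3) -> count=0 queue=[] holders={T1}
Step 12: signal(T1) -> count=1 queue=[] holders={none}
Step 13: wait(T1) -> count=0 queue=[] holders={T1}
Step 14: signal(T1) -> count=1 queue=[] holders={none}
Final holders: none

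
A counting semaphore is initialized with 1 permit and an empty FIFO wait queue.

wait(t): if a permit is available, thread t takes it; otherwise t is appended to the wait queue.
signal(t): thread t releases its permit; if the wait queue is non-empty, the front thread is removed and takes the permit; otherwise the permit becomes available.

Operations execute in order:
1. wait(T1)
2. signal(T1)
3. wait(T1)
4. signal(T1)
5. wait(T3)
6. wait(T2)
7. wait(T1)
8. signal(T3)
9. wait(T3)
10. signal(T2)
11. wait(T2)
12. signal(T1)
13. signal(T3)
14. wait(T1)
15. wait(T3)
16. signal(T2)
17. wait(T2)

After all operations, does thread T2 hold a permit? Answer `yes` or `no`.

Step 1: wait(T1) -> count=0 queue=[] holders={T1}
Step 2: signal(T1) -> count=1 queue=[] holders={none}
Step 3: wait(T1) -> count=0 queue=[] holders={T1}
Step 4: signal(T1) -> count=1 queue=[] holders={none}
Step 5: wait(T3) -> count=0 queue=[] holders={T3}
Step 6: wait(T2) -> count=0 queue=[T2] holders={T3}
Step 7: wait(T1) -> count=0 queue=[T2,T1] holders={T3}
Step 8: signal(T3) -> count=0 queue=[T1] holders={T2}
Step 9: wait(T3) -> count=0 queue=[T1,T3] holders={T2}
Step 10: signal(T2) -> count=0 queue=[T3] holders={T1}
Step 11: wait(T2) -> count=0 queue=[T3,T2] holders={T1}
Step 12: signal(T1) -> count=0 queue=[T2] holders={T3}
Step 13: signal(T3) -> count=0 queue=[] holders={T2}
Step 14: wait(T1) -> count=0 queue=[T1] holders={T2}
Step 15: wait(T3) -> count=0 queue=[T1,T3] holders={T2}
Step 16: signal(T2) -> count=0 queue=[T3] holders={T1}
Step 17: wait(T2) -> count=0 queue=[T3,T2] holders={T1}
Final holders: {T1} -> T2 not in holders

Answer: no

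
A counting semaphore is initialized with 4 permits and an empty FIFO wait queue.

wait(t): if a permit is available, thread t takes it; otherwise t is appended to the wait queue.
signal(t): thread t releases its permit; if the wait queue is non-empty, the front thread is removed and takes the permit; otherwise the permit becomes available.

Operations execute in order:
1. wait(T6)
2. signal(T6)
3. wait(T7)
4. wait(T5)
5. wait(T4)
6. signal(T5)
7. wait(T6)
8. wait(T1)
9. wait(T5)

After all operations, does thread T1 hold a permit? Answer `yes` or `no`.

Step 1: wait(T6) -> count=3 queue=[] holders={T6}
Step 2: signal(T6) -> count=4 queue=[] holders={none}
Step 3: wait(T7) -> count=3 queue=[] holders={T7}
Step 4: wait(T5) -> count=2 queue=[] holders={T5,T7}
Step 5: wait(T4) -> count=1 queue=[] holders={T4,T5,T7}
Step 6: signal(T5) -> count=2 queue=[] holders={T4,T7}
Step 7: wait(T6) -> count=1 queue=[] holders={T4,T6,T7}
Step 8: wait(T1) -> count=0 queue=[] holders={T1,T4,T6,T7}
Step 9: wait(T5) -> count=0 queue=[T5] holders={T1,T4,T6,T7}
Final holders: {T1,T4,T6,T7} -> T1 in holders

Answer: yes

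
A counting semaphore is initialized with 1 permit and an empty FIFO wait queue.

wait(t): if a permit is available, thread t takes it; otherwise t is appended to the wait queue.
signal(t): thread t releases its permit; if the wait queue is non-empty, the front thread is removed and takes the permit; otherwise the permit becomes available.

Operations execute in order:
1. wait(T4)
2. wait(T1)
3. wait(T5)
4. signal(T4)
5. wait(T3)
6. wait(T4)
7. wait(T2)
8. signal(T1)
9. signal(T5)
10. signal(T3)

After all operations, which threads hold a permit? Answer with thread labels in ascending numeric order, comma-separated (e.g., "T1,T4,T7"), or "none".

Answer: T4

Derivation:
Step 1: wait(T4) -> count=0 queue=[] holders={T4}
Step 2: wait(T1) -> count=0 queue=[T1] holders={T4}
Step 3: wait(T5) -> count=0 queue=[T1,T5] holders={T4}
Step 4: signal(T4) -> count=0 queue=[T5] holders={T1}
Step 5: wait(T3) -> count=0 queue=[T5,T3] holders={T1}
Step 6: wait(T4) -> count=0 queue=[T5,T3,T4] holders={T1}
Step 7: wait(T2) -> count=0 queue=[T5,T3,T4,T2] holders={T1}
Step 8: signal(T1) -> count=0 queue=[T3,T4,T2] holders={T5}
Step 9: signal(T5) -> count=0 queue=[T4,T2] holders={T3}
Step 10: signal(T3) -> count=0 queue=[T2] holders={T4}
Final holders: T4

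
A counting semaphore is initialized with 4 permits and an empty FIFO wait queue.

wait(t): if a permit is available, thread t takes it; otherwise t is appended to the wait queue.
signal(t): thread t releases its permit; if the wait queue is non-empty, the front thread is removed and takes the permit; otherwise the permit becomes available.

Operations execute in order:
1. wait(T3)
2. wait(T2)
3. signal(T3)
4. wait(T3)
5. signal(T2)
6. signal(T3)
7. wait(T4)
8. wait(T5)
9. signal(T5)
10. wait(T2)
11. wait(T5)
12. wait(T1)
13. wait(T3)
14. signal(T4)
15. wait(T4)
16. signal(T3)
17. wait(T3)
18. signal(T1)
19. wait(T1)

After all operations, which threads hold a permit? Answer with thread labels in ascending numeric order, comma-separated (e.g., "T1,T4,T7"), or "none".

Answer: T2,T3,T4,T5

Derivation:
Step 1: wait(T3) -> count=3 queue=[] holders={T3}
Step 2: wait(T2) -> count=2 queue=[] holders={T2,T3}
Step 3: signal(T3) -> count=3 queue=[] holders={T2}
Step 4: wait(T3) -> count=2 queue=[] holders={T2,T3}
Step 5: signal(T2) -> count=3 queue=[] holders={T3}
Step 6: signal(T3) -> count=4 queue=[] holders={none}
Step 7: wait(T4) -> count=3 queue=[] holders={T4}
Step 8: wait(T5) -> count=2 queue=[] holders={T4,T5}
Step 9: signal(T5) -> count=3 queue=[] holders={T4}
Step 10: wait(T2) -> count=2 queue=[] holders={T2,T4}
Step 11: wait(T5) -> count=1 queue=[] holders={T2,T4,T5}
Step 12: wait(T1) -> count=0 queue=[] holders={T1,T2,T4,T5}
Step 13: wait(T3) -> count=0 queue=[T3] holders={T1,T2,T4,T5}
Step 14: signal(T4) -> count=0 queue=[] holders={T1,T2,T3,T5}
Step 15: wait(T4) -> count=0 queue=[T4] holders={T1,T2,T3,T5}
Step 16: signal(T3) -> count=0 queue=[] holders={T1,T2,T4,T5}
Step 17: wait(T3) -> count=0 queue=[T3] holders={T1,T2,T4,T5}
Step 18: signal(T1) -> count=0 queue=[] holders={T2,T3,T4,T5}
Step 19: wait(T1) -> count=0 queue=[T1] holders={T2,T3,T4,T5}
Final holders: T2,T3,T4,T5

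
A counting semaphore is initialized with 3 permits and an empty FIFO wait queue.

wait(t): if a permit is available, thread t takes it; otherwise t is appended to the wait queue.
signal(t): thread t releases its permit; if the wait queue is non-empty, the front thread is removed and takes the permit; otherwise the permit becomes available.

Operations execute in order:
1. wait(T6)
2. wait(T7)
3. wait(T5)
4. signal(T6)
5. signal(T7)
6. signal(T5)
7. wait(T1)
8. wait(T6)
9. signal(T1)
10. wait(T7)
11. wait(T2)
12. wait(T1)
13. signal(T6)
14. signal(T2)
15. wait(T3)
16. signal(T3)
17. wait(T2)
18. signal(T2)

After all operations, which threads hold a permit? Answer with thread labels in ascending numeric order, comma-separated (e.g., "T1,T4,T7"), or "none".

Answer: T1,T7

Derivation:
Step 1: wait(T6) -> count=2 queue=[] holders={T6}
Step 2: wait(T7) -> count=1 queue=[] holders={T6,T7}
Step 3: wait(T5) -> count=0 queue=[] holders={T5,T6,T7}
Step 4: signal(T6) -> count=1 queue=[] holders={T5,T7}
Step 5: signal(T7) -> count=2 queue=[] holders={T5}
Step 6: signal(T5) -> count=3 queue=[] holders={none}
Step 7: wait(T1) -> count=2 queue=[] holders={T1}
Step 8: wait(T6) -> count=1 queue=[] holders={T1,T6}
Step 9: signal(T1) -> count=2 queue=[] holders={T6}
Step 10: wait(T7) -> count=1 queue=[] holders={T6,T7}
Step 11: wait(T2) -> count=0 queue=[] holders={T2,T6,T7}
Step 12: wait(T1) -> count=0 queue=[T1] holders={T2,T6,T7}
Step 13: signal(T6) -> count=0 queue=[] holders={T1,T2,T7}
Step 14: signal(T2) -> count=1 queue=[] holders={T1,T7}
Step 15: wait(T3) -> count=0 queue=[] holders={T1,T3,T7}
Step 16: signal(T3) -> count=1 queue=[] holders={T1,T7}
Step 17: wait(T2) -> count=0 queue=[] holders={T1,T2,T7}
Step 18: signal(T2) -> count=1 queue=[] holders={T1,T7}
Final holders: T1,T7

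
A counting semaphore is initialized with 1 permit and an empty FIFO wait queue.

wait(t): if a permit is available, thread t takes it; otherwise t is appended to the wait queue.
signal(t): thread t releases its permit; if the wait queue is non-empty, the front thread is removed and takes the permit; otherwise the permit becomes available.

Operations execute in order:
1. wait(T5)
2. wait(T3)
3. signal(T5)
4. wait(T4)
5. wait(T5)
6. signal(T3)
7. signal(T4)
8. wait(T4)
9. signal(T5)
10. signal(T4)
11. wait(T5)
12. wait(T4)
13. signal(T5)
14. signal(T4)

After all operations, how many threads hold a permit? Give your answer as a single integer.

Step 1: wait(T5) -> count=0 queue=[] holders={T5}
Step 2: wait(T3) -> count=0 queue=[T3] holders={T5}
Step 3: signal(T5) -> count=0 queue=[] holders={T3}
Step 4: wait(T4) -> count=0 queue=[T4] holders={T3}
Step 5: wait(T5) -> count=0 queue=[T4,T5] holders={T3}
Step 6: signal(T3) -> count=0 queue=[T5] holders={T4}
Step 7: signal(T4) -> count=0 queue=[] holders={T5}
Step 8: wait(T4) -> count=0 queue=[T4] holders={T5}
Step 9: signal(T5) -> count=0 queue=[] holders={T4}
Step 10: signal(T4) -> count=1 queue=[] holders={none}
Step 11: wait(T5) -> count=0 queue=[] holders={T5}
Step 12: wait(T4) -> count=0 queue=[T4] holders={T5}
Step 13: signal(T5) -> count=0 queue=[] holders={T4}
Step 14: signal(T4) -> count=1 queue=[] holders={none}
Final holders: {none} -> 0 thread(s)

Answer: 0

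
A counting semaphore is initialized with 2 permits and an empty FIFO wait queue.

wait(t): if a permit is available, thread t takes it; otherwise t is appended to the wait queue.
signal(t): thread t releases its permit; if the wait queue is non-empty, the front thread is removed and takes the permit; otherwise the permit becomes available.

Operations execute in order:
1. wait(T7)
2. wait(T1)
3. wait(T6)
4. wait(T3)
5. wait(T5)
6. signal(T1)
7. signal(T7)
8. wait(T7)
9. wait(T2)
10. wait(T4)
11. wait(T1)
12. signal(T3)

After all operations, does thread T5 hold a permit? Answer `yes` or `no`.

Step 1: wait(T7) -> count=1 queue=[] holders={T7}
Step 2: wait(T1) -> count=0 queue=[] holders={T1,T7}
Step 3: wait(T6) -> count=0 queue=[T6] holders={T1,T7}
Step 4: wait(T3) -> count=0 queue=[T6,T3] holders={T1,T7}
Step 5: wait(T5) -> count=0 queue=[T6,T3,T5] holders={T1,T7}
Step 6: signal(T1) -> count=0 queue=[T3,T5] holders={T6,T7}
Step 7: signal(T7) -> count=0 queue=[T5] holders={T3,T6}
Step 8: wait(T7) -> count=0 queue=[T5,T7] holders={T3,T6}
Step 9: wait(T2) -> count=0 queue=[T5,T7,T2] holders={T3,T6}
Step 10: wait(T4) -> count=0 queue=[T5,T7,T2,T4] holders={T3,T6}
Step 11: wait(T1) -> count=0 queue=[T5,T7,T2,T4,T1] holders={T3,T6}
Step 12: signal(T3) -> count=0 queue=[T7,T2,T4,T1] holders={T5,T6}
Final holders: {T5,T6} -> T5 in holders

Answer: yes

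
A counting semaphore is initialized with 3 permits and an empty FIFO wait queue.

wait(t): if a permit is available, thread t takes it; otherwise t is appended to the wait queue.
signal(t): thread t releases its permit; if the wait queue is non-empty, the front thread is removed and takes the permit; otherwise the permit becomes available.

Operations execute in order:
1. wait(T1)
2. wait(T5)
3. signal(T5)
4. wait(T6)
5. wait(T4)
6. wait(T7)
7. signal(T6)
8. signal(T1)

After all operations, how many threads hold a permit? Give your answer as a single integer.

Answer: 2

Derivation:
Step 1: wait(T1) -> count=2 queue=[] holders={T1}
Step 2: wait(T5) -> count=1 queue=[] holders={T1,T5}
Step 3: signal(T5) -> count=2 queue=[] holders={T1}
Step 4: wait(T6) -> count=1 queue=[] holders={T1,T6}
Step 5: wait(T4) -> count=0 queue=[] holders={T1,T4,T6}
Step 6: wait(T7) -> count=0 queue=[T7] holders={T1,T4,T6}
Step 7: signal(T6) -> count=0 queue=[] holders={T1,T4,T7}
Step 8: signal(T1) -> count=1 queue=[] holders={T4,T7}
Final holders: {T4,T7} -> 2 thread(s)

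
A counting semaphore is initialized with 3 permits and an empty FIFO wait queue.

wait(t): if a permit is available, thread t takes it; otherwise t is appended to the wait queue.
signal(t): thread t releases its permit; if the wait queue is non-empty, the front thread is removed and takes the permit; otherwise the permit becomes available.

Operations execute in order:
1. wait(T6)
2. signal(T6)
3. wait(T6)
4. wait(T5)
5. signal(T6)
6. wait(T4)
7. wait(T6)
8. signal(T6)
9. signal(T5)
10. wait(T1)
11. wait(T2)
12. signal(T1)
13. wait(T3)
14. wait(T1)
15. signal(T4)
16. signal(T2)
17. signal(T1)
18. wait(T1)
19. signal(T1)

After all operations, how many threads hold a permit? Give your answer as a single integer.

Step 1: wait(T6) -> count=2 queue=[] holders={T6}
Step 2: signal(T6) -> count=3 queue=[] holders={none}
Step 3: wait(T6) -> count=2 queue=[] holders={T6}
Step 4: wait(T5) -> count=1 queue=[] holders={T5,T6}
Step 5: signal(T6) -> count=2 queue=[] holders={T5}
Step 6: wait(T4) -> count=1 queue=[] holders={T4,T5}
Step 7: wait(T6) -> count=0 queue=[] holders={T4,T5,T6}
Step 8: signal(T6) -> count=1 queue=[] holders={T4,T5}
Step 9: signal(T5) -> count=2 queue=[] holders={T4}
Step 10: wait(T1) -> count=1 queue=[] holders={T1,T4}
Step 11: wait(T2) -> count=0 queue=[] holders={T1,T2,T4}
Step 12: signal(T1) -> count=1 queue=[] holders={T2,T4}
Step 13: wait(T3) -> count=0 queue=[] holders={T2,T3,T4}
Step 14: wait(T1) -> count=0 queue=[T1] holders={T2,T3,T4}
Step 15: signal(T4) -> count=0 queue=[] holders={T1,T2,T3}
Step 16: signal(T2) -> count=1 queue=[] holders={T1,T3}
Step 17: signal(T1) -> count=2 queue=[] holders={T3}
Step 18: wait(T1) -> count=1 queue=[] holders={T1,T3}
Step 19: signal(T1) -> count=2 queue=[] holders={T3}
Final holders: {T3} -> 1 thread(s)

Answer: 1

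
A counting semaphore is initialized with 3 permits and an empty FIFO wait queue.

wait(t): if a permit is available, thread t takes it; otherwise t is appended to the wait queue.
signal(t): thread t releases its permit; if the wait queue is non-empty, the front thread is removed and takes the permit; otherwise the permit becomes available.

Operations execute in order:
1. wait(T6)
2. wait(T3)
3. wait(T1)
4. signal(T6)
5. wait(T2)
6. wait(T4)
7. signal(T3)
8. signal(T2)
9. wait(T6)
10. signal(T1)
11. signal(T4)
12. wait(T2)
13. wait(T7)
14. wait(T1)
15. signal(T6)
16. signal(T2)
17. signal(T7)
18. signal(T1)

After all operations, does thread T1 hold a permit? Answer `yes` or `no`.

Step 1: wait(T6) -> count=2 queue=[] holders={T6}
Step 2: wait(T3) -> count=1 queue=[] holders={T3,T6}
Step 3: wait(T1) -> count=0 queue=[] holders={T1,T3,T6}
Step 4: signal(T6) -> count=1 queue=[] holders={T1,T3}
Step 5: wait(T2) -> count=0 queue=[] holders={T1,T2,T3}
Step 6: wait(T4) -> count=0 queue=[T4] holders={T1,T2,T3}
Step 7: signal(T3) -> count=0 queue=[] holders={T1,T2,T4}
Step 8: signal(T2) -> count=1 queue=[] holders={T1,T4}
Step 9: wait(T6) -> count=0 queue=[] holders={T1,T4,T6}
Step 10: signal(T1) -> count=1 queue=[] holders={T4,T6}
Step 11: signal(T4) -> count=2 queue=[] holders={T6}
Step 12: wait(T2) -> count=1 queue=[] holders={T2,T6}
Step 13: wait(T7) -> count=0 queue=[] holders={T2,T6,T7}
Step 14: wait(T1) -> count=0 queue=[T1] holders={T2,T6,T7}
Step 15: signal(T6) -> count=0 queue=[] holders={T1,T2,T7}
Step 16: signal(T2) -> count=1 queue=[] holders={T1,T7}
Step 17: signal(T7) -> count=2 queue=[] holders={T1}
Step 18: signal(T1) -> count=3 queue=[] holders={none}
Final holders: {none} -> T1 not in holders

Answer: no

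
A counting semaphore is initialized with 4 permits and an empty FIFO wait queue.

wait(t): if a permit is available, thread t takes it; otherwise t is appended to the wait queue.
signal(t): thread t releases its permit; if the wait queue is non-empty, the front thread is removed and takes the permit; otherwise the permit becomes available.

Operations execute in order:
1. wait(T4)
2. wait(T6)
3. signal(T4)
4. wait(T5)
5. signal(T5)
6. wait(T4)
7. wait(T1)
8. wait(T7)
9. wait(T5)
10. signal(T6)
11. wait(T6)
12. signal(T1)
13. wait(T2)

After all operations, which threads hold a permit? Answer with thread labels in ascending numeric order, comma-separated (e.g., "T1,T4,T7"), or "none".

Step 1: wait(T4) -> count=3 queue=[] holders={T4}
Step 2: wait(T6) -> count=2 queue=[] holders={T4,T6}
Step 3: signal(T4) -> count=3 queue=[] holders={T6}
Step 4: wait(T5) -> count=2 queue=[] holders={T5,T6}
Step 5: signal(T5) -> count=3 queue=[] holders={T6}
Step 6: wait(T4) -> count=2 queue=[] holders={T4,T6}
Step 7: wait(T1) -> count=1 queue=[] holders={T1,T4,T6}
Step 8: wait(T7) -> count=0 queue=[] holders={T1,T4,T6,T7}
Step 9: wait(T5) -> count=0 queue=[T5] holders={T1,T4,T6,T7}
Step 10: signal(T6) -> count=0 queue=[] holders={T1,T4,T5,T7}
Step 11: wait(T6) -> count=0 queue=[T6] holders={T1,T4,T5,T7}
Step 12: signal(T1) -> count=0 queue=[] holders={T4,T5,T6,T7}
Step 13: wait(T2) -> count=0 queue=[T2] holders={T4,T5,T6,T7}
Final holders: T4,T5,T6,T7

Answer: T4,T5,T6,T7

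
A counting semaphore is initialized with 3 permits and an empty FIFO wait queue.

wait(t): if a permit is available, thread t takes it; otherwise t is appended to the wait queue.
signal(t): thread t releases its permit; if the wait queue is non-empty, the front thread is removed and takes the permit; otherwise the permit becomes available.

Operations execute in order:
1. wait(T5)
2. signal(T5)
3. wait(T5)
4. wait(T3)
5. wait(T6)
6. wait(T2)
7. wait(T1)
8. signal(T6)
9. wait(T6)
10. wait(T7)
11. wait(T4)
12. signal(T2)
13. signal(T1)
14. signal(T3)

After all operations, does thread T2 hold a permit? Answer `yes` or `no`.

Step 1: wait(T5) -> count=2 queue=[] holders={T5}
Step 2: signal(T5) -> count=3 queue=[] holders={none}
Step 3: wait(T5) -> count=2 queue=[] holders={T5}
Step 4: wait(T3) -> count=1 queue=[] holders={T3,T5}
Step 5: wait(T6) -> count=0 queue=[] holders={T3,T5,T6}
Step 6: wait(T2) -> count=0 queue=[T2] holders={T3,T5,T6}
Step 7: wait(T1) -> count=0 queue=[T2,T1] holders={T3,T5,T6}
Step 8: signal(T6) -> count=0 queue=[T1] holders={T2,T3,T5}
Step 9: wait(T6) -> count=0 queue=[T1,T6] holders={T2,T3,T5}
Step 10: wait(T7) -> count=0 queue=[T1,T6,T7] holders={T2,T3,T5}
Step 11: wait(T4) -> count=0 queue=[T1,T6,T7,T4] holders={T2,T3,T5}
Step 12: signal(T2) -> count=0 queue=[T6,T7,T4] holders={T1,T3,T5}
Step 13: signal(T1) -> count=0 queue=[T7,T4] holders={T3,T5,T6}
Step 14: signal(T3) -> count=0 queue=[T4] holders={T5,T6,T7}
Final holders: {T5,T6,T7} -> T2 not in holders

Answer: no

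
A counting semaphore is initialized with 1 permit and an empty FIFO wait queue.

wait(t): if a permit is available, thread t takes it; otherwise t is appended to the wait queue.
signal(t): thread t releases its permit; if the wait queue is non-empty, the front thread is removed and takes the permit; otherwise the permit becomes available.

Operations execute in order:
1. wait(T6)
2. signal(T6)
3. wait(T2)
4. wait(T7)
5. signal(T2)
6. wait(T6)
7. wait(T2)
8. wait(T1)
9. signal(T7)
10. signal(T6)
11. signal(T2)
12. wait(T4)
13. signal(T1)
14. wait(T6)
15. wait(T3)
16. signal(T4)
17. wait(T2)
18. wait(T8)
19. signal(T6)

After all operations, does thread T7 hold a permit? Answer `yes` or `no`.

Answer: no

Derivation:
Step 1: wait(T6) -> count=0 queue=[] holders={T6}
Step 2: signal(T6) -> count=1 queue=[] holders={none}
Step 3: wait(T2) -> count=0 queue=[] holders={T2}
Step 4: wait(T7) -> count=0 queue=[T7] holders={T2}
Step 5: signal(T2) -> count=0 queue=[] holders={T7}
Step 6: wait(T6) -> count=0 queue=[T6] holders={T7}
Step 7: wait(T2) -> count=0 queue=[T6,T2] holders={T7}
Step 8: wait(T1) -> count=0 queue=[T6,T2,T1] holders={T7}
Step 9: signal(T7) -> count=0 queue=[T2,T1] holders={T6}
Step 10: signal(T6) -> count=0 queue=[T1] holders={T2}
Step 11: signal(T2) -> count=0 queue=[] holders={T1}
Step 12: wait(T4) -> count=0 queue=[T4] holders={T1}
Step 13: signal(T1) -> count=0 queue=[] holders={T4}
Step 14: wait(T6) -> count=0 queue=[T6] holders={T4}
Step 15: wait(T3) -> count=0 queue=[T6,T3] holders={T4}
Step 16: signal(T4) -> count=0 queue=[T3] holders={T6}
Step 17: wait(T2) -> count=0 queue=[T3,T2] holders={T6}
Step 18: wait(T8) -> count=0 queue=[T3,T2,T8] holders={T6}
Step 19: signal(T6) -> count=0 queue=[T2,T8] holders={T3}
Final holders: {T3} -> T7 not in holders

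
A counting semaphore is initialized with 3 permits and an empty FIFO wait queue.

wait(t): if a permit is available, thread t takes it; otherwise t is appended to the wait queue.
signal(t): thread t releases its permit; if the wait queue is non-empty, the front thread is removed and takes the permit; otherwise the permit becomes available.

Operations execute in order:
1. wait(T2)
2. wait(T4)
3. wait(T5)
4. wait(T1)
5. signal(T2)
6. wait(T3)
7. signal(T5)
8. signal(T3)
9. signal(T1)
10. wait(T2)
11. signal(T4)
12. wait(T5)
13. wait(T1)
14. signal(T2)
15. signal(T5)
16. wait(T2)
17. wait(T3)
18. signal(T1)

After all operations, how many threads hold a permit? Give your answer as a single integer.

Answer: 2

Derivation:
Step 1: wait(T2) -> count=2 queue=[] holders={T2}
Step 2: wait(T4) -> count=1 queue=[] holders={T2,T4}
Step 3: wait(T5) -> count=0 queue=[] holders={T2,T4,T5}
Step 4: wait(T1) -> count=0 queue=[T1] holders={T2,T4,T5}
Step 5: signal(T2) -> count=0 queue=[] holders={T1,T4,T5}
Step 6: wait(T3) -> count=0 queue=[T3] holders={T1,T4,T5}
Step 7: signal(T5) -> count=0 queue=[] holders={T1,T3,T4}
Step 8: signal(T3) -> count=1 queue=[] holders={T1,T4}
Step 9: signal(T1) -> count=2 queue=[] holders={T4}
Step 10: wait(T2) -> count=1 queue=[] holders={T2,T4}
Step 11: signal(T4) -> count=2 queue=[] holders={T2}
Step 12: wait(T5) -> count=1 queue=[] holders={T2,T5}
Step 13: wait(T1) -> count=0 queue=[] holders={T1,T2,T5}
Step 14: signal(T2) -> count=1 queue=[] holders={T1,T5}
Step 15: signal(T5) -> count=2 queue=[] holders={T1}
Step 16: wait(T2) -> count=1 queue=[] holders={T1,T2}
Step 17: wait(T3) -> count=0 queue=[] holders={T1,T2,T3}
Step 18: signal(T1) -> count=1 queue=[] holders={T2,T3}
Final holders: {T2,T3} -> 2 thread(s)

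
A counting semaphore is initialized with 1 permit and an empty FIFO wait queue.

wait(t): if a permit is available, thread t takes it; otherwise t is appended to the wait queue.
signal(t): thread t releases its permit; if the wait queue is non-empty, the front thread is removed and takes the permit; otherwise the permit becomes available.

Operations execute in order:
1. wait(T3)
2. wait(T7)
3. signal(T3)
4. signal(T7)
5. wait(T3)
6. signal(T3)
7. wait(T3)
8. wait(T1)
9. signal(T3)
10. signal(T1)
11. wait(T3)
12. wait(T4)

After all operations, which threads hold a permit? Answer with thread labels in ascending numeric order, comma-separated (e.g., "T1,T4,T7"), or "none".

Answer: T3

Derivation:
Step 1: wait(T3) -> count=0 queue=[] holders={T3}
Step 2: wait(T7) -> count=0 queue=[T7] holders={T3}
Step 3: signal(T3) -> count=0 queue=[] holders={T7}
Step 4: signal(T7) -> count=1 queue=[] holders={none}
Step 5: wait(T3) -> count=0 queue=[] holders={T3}
Step 6: signal(T3) -> count=1 queue=[] holders={none}
Step 7: wait(T3) -> count=0 queue=[] holders={T3}
Step 8: wait(T1) -> count=0 queue=[T1] holders={T3}
Step 9: signal(T3) -> count=0 queue=[] holders={T1}
Step 10: signal(T1) -> count=1 queue=[] holders={none}
Step 11: wait(T3) -> count=0 queue=[] holders={T3}
Step 12: wait(T4) -> count=0 queue=[T4] holders={T3}
Final holders: T3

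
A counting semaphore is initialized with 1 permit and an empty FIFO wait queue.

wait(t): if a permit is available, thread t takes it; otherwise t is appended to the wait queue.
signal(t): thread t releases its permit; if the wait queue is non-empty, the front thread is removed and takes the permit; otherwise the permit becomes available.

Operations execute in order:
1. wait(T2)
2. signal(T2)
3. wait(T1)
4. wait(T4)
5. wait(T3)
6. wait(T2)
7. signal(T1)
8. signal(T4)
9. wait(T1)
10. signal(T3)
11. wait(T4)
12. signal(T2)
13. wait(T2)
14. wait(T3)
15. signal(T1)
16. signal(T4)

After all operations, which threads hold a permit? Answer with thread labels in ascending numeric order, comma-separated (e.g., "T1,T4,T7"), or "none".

Step 1: wait(T2) -> count=0 queue=[] holders={T2}
Step 2: signal(T2) -> count=1 queue=[] holders={none}
Step 3: wait(T1) -> count=0 queue=[] holders={T1}
Step 4: wait(T4) -> count=0 queue=[T4] holders={T1}
Step 5: wait(T3) -> count=0 queue=[T4,T3] holders={T1}
Step 6: wait(T2) -> count=0 queue=[T4,T3,T2] holders={T1}
Step 7: signal(T1) -> count=0 queue=[T3,T2] holders={T4}
Step 8: signal(T4) -> count=0 queue=[T2] holders={T3}
Step 9: wait(T1) -> count=0 queue=[T2,T1] holders={T3}
Step 10: signal(T3) -> count=0 queue=[T1] holders={T2}
Step 11: wait(T4) -> count=0 queue=[T1,T4] holders={T2}
Step 12: signal(T2) -> count=0 queue=[T4] holders={T1}
Step 13: wait(T2) -> count=0 queue=[T4,T2] holders={T1}
Step 14: wait(T3) -> count=0 queue=[T4,T2,T3] holders={T1}
Step 15: signal(T1) -> count=0 queue=[T2,T3] holders={T4}
Step 16: signal(T4) -> count=0 queue=[T3] holders={T2}
Final holders: T2

Answer: T2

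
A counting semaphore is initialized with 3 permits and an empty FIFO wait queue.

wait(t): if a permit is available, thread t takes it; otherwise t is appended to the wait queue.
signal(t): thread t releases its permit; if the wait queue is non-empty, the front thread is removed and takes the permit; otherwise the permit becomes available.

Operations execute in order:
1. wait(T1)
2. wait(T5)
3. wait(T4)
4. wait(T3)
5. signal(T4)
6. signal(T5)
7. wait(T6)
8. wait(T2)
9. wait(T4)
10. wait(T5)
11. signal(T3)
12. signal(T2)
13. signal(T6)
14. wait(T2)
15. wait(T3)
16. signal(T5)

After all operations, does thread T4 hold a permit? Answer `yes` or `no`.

Answer: yes

Derivation:
Step 1: wait(T1) -> count=2 queue=[] holders={T1}
Step 2: wait(T5) -> count=1 queue=[] holders={T1,T5}
Step 3: wait(T4) -> count=0 queue=[] holders={T1,T4,T5}
Step 4: wait(T3) -> count=0 queue=[T3] holders={T1,T4,T5}
Step 5: signal(T4) -> count=0 queue=[] holders={T1,T3,T5}
Step 6: signal(T5) -> count=1 queue=[] holders={T1,T3}
Step 7: wait(T6) -> count=0 queue=[] holders={T1,T3,T6}
Step 8: wait(T2) -> count=0 queue=[T2] holders={T1,T3,T6}
Step 9: wait(T4) -> count=0 queue=[T2,T4] holders={T1,T3,T6}
Step 10: wait(T5) -> count=0 queue=[T2,T4,T5] holders={T1,T3,T6}
Step 11: signal(T3) -> count=0 queue=[T4,T5] holders={T1,T2,T6}
Step 12: signal(T2) -> count=0 queue=[T5] holders={T1,T4,T6}
Step 13: signal(T6) -> count=0 queue=[] holders={T1,T4,T5}
Step 14: wait(T2) -> count=0 queue=[T2] holders={T1,T4,T5}
Step 15: wait(T3) -> count=0 queue=[T2,T3] holders={T1,T4,T5}
Step 16: signal(T5) -> count=0 queue=[T3] holders={T1,T2,T4}
Final holders: {T1,T2,T4} -> T4 in holders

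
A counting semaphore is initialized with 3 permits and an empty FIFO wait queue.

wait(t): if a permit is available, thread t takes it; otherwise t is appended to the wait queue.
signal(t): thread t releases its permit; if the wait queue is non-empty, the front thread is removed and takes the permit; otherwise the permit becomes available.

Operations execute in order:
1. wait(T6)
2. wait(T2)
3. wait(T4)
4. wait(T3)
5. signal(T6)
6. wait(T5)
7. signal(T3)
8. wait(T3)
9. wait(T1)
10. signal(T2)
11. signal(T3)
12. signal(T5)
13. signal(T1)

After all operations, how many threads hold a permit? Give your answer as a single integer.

Step 1: wait(T6) -> count=2 queue=[] holders={T6}
Step 2: wait(T2) -> count=1 queue=[] holders={T2,T6}
Step 3: wait(T4) -> count=0 queue=[] holders={T2,T4,T6}
Step 4: wait(T3) -> count=0 queue=[T3] holders={T2,T4,T6}
Step 5: signal(T6) -> count=0 queue=[] holders={T2,T3,T4}
Step 6: wait(T5) -> count=0 queue=[T5] holders={T2,T3,T4}
Step 7: signal(T3) -> count=0 queue=[] holders={T2,T4,T5}
Step 8: wait(T3) -> count=0 queue=[T3] holders={T2,T4,T5}
Step 9: wait(T1) -> count=0 queue=[T3,T1] holders={T2,T4,T5}
Step 10: signal(T2) -> count=0 queue=[T1] holders={T3,T4,T5}
Step 11: signal(T3) -> count=0 queue=[] holders={T1,T4,T5}
Step 12: signal(T5) -> count=1 queue=[] holders={T1,T4}
Step 13: signal(T1) -> count=2 queue=[] holders={T4}
Final holders: {T4} -> 1 thread(s)

Answer: 1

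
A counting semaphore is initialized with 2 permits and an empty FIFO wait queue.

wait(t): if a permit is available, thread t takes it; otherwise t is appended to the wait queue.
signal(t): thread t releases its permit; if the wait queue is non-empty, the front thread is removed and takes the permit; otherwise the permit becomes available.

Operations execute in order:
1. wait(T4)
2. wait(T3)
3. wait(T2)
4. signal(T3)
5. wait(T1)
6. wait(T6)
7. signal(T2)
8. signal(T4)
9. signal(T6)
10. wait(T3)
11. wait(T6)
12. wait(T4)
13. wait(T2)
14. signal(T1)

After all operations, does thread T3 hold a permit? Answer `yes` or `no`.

Step 1: wait(T4) -> count=1 queue=[] holders={T4}
Step 2: wait(T3) -> count=0 queue=[] holders={T3,T4}
Step 3: wait(T2) -> count=0 queue=[T2] holders={T3,T4}
Step 4: signal(T3) -> count=0 queue=[] holders={T2,T4}
Step 5: wait(T1) -> count=0 queue=[T1] holders={T2,T4}
Step 6: wait(T6) -> count=0 queue=[T1,T6] holders={T2,T4}
Step 7: signal(T2) -> count=0 queue=[T6] holders={T1,T4}
Step 8: signal(T4) -> count=0 queue=[] holders={T1,T6}
Step 9: signal(T6) -> count=1 queue=[] holders={T1}
Step 10: wait(T3) -> count=0 queue=[] holders={T1,T3}
Step 11: wait(T6) -> count=0 queue=[T6] holders={T1,T3}
Step 12: wait(T4) -> count=0 queue=[T6,T4] holders={T1,T3}
Step 13: wait(T2) -> count=0 queue=[T6,T4,T2] holders={T1,T3}
Step 14: signal(T1) -> count=0 queue=[T4,T2] holders={T3,T6}
Final holders: {T3,T6} -> T3 in holders

Answer: yes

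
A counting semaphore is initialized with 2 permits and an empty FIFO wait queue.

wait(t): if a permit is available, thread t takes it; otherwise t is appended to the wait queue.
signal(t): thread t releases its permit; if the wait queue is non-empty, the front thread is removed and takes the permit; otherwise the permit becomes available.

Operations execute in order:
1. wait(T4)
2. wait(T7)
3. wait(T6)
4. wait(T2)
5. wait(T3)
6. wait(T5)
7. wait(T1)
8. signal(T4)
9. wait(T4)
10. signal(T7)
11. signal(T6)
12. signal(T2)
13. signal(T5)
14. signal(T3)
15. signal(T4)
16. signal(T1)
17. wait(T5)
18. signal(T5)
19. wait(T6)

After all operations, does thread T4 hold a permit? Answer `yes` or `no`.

Answer: no

Derivation:
Step 1: wait(T4) -> count=1 queue=[] holders={T4}
Step 2: wait(T7) -> count=0 queue=[] holders={T4,T7}
Step 3: wait(T6) -> count=0 queue=[T6] holders={T4,T7}
Step 4: wait(T2) -> count=0 queue=[T6,T2] holders={T4,T7}
Step 5: wait(T3) -> count=0 queue=[T6,T2,T3] holders={T4,T7}
Step 6: wait(T5) -> count=0 queue=[T6,T2,T3,T5] holders={T4,T7}
Step 7: wait(T1) -> count=0 queue=[T6,T2,T3,T5,T1] holders={T4,T7}
Step 8: signal(T4) -> count=0 queue=[T2,T3,T5,T1] holders={T6,T7}
Step 9: wait(T4) -> count=0 queue=[T2,T3,T5,T1,T4] holders={T6,T7}
Step 10: signal(T7) -> count=0 queue=[T3,T5,T1,T4] holders={T2,T6}
Step 11: signal(T6) -> count=0 queue=[T5,T1,T4] holders={T2,T3}
Step 12: signal(T2) -> count=0 queue=[T1,T4] holders={T3,T5}
Step 13: signal(T5) -> count=0 queue=[T4] holders={T1,T3}
Step 14: signal(T3) -> count=0 queue=[] holders={T1,T4}
Step 15: signal(T4) -> count=1 queue=[] holders={T1}
Step 16: signal(T1) -> count=2 queue=[] holders={none}
Step 17: wait(T5) -> count=1 queue=[] holders={T5}
Step 18: signal(T5) -> count=2 queue=[] holders={none}
Step 19: wait(T6) -> count=1 queue=[] holders={T6}
Final holders: {T6} -> T4 not in holders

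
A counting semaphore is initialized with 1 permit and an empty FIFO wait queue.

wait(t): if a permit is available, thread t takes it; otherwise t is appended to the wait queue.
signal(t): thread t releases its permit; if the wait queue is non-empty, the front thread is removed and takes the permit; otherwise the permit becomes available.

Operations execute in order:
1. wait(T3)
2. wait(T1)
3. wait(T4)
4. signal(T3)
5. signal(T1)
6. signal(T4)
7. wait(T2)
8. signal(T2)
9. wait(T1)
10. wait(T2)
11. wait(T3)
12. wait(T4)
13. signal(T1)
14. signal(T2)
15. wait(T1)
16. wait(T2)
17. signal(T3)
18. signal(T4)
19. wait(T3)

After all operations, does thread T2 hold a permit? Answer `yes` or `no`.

Answer: no

Derivation:
Step 1: wait(T3) -> count=0 queue=[] holders={T3}
Step 2: wait(T1) -> count=0 queue=[T1] holders={T3}
Step 3: wait(T4) -> count=0 queue=[T1,T4] holders={T3}
Step 4: signal(T3) -> count=0 queue=[T4] holders={T1}
Step 5: signal(T1) -> count=0 queue=[] holders={T4}
Step 6: signal(T4) -> count=1 queue=[] holders={none}
Step 7: wait(T2) -> count=0 queue=[] holders={T2}
Step 8: signal(T2) -> count=1 queue=[] holders={none}
Step 9: wait(T1) -> count=0 queue=[] holders={T1}
Step 10: wait(T2) -> count=0 queue=[T2] holders={T1}
Step 11: wait(T3) -> count=0 queue=[T2,T3] holders={T1}
Step 12: wait(T4) -> count=0 queue=[T2,T3,T4] holders={T1}
Step 13: signal(T1) -> count=0 queue=[T3,T4] holders={T2}
Step 14: signal(T2) -> count=0 queue=[T4] holders={T3}
Step 15: wait(T1) -> count=0 queue=[T4,T1] holders={T3}
Step 16: wait(T2) -> count=0 queue=[T4,T1,T2] holders={T3}
Step 17: signal(T3) -> count=0 queue=[T1,T2] holders={T4}
Step 18: signal(T4) -> count=0 queue=[T2] holders={T1}
Step 19: wait(T3) -> count=0 queue=[T2,T3] holders={T1}
Final holders: {T1} -> T2 not in holders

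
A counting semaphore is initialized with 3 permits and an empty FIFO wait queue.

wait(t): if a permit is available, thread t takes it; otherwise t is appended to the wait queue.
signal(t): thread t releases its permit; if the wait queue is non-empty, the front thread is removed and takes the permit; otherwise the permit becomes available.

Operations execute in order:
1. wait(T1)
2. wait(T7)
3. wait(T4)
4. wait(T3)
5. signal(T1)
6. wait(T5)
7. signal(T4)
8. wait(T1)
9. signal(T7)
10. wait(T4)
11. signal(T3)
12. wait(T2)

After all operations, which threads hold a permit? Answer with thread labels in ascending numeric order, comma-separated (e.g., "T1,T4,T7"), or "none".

Answer: T1,T4,T5

Derivation:
Step 1: wait(T1) -> count=2 queue=[] holders={T1}
Step 2: wait(T7) -> count=1 queue=[] holders={T1,T7}
Step 3: wait(T4) -> count=0 queue=[] holders={T1,T4,T7}
Step 4: wait(T3) -> count=0 queue=[T3] holders={T1,T4,T7}
Step 5: signal(T1) -> count=0 queue=[] holders={T3,T4,T7}
Step 6: wait(T5) -> count=0 queue=[T5] holders={T3,T4,T7}
Step 7: signal(T4) -> count=0 queue=[] holders={T3,T5,T7}
Step 8: wait(T1) -> count=0 queue=[T1] holders={T3,T5,T7}
Step 9: signal(T7) -> count=0 queue=[] holders={T1,T3,T5}
Step 10: wait(T4) -> count=0 queue=[T4] holders={T1,T3,T5}
Step 11: signal(T3) -> count=0 queue=[] holders={T1,T4,T5}
Step 12: wait(T2) -> count=0 queue=[T2] holders={T1,T4,T5}
Final holders: T1,T4,T5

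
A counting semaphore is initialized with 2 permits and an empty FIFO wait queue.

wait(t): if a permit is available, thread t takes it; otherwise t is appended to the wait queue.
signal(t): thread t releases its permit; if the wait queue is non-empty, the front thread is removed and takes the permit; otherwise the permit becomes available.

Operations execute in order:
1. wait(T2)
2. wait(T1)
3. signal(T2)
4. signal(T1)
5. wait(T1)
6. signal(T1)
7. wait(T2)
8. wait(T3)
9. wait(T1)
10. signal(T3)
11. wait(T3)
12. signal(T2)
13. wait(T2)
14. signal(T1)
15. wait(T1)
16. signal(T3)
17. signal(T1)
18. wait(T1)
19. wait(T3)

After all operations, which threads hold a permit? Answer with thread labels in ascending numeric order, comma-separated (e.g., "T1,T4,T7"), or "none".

Step 1: wait(T2) -> count=1 queue=[] holders={T2}
Step 2: wait(T1) -> count=0 queue=[] holders={T1,T2}
Step 3: signal(T2) -> count=1 queue=[] holders={T1}
Step 4: signal(T1) -> count=2 queue=[] holders={none}
Step 5: wait(T1) -> count=1 queue=[] holders={T1}
Step 6: signal(T1) -> count=2 queue=[] holders={none}
Step 7: wait(T2) -> count=1 queue=[] holders={T2}
Step 8: wait(T3) -> count=0 queue=[] holders={T2,T3}
Step 9: wait(T1) -> count=0 queue=[T1] holders={T2,T3}
Step 10: signal(T3) -> count=0 queue=[] holders={T1,T2}
Step 11: wait(T3) -> count=0 queue=[T3] holders={T1,T2}
Step 12: signal(T2) -> count=0 queue=[] holders={T1,T3}
Step 13: wait(T2) -> count=0 queue=[T2] holders={T1,T3}
Step 14: signal(T1) -> count=0 queue=[] holders={T2,T3}
Step 15: wait(T1) -> count=0 queue=[T1] holders={T2,T3}
Step 16: signal(T3) -> count=0 queue=[] holders={T1,T2}
Step 17: signal(T1) -> count=1 queue=[] holders={T2}
Step 18: wait(T1) -> count=0 queue=[] holders={T1,T2}
Step 19: wait(T3) -> count=0 queue=[T3] holders={T1,T2}
Final holders: T1,T2

Answer: T1,T2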